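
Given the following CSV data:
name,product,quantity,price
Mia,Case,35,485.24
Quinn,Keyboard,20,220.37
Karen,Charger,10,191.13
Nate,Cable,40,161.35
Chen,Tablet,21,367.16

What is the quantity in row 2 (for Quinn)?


Row 2: Quinn
Column 'quantity' = 20

ANSWER: 20


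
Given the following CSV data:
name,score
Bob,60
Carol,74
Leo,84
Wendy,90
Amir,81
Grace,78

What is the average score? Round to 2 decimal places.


Scores: 60, 74, 84, 90, 81, 78
Sum = 467
Count = 6
Average = 467 / 6 = 77.83

ANSWER: 77.83


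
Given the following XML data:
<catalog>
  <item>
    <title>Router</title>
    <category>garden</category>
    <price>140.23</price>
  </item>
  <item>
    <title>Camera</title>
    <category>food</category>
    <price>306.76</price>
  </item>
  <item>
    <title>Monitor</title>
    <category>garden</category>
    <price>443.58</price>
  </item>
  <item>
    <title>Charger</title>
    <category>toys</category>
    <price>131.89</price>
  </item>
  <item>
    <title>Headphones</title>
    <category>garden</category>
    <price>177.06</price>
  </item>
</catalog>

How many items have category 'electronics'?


Scanning <item> elements for <category>electronics</category>:
Count: 0

ANSWER: 0


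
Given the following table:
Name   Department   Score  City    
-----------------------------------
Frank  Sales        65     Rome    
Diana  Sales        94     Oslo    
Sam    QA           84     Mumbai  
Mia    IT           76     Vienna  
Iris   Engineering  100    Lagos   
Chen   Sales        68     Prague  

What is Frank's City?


Row 1: Frank
City = Rome

ANSWER: Rome


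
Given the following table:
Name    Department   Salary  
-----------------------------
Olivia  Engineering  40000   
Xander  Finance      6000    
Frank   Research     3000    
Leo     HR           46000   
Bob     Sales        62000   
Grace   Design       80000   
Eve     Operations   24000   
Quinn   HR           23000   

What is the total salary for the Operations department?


Operations department members:
  Eve: 24000
Total = 24000 = 24000

ANSWER: 24000


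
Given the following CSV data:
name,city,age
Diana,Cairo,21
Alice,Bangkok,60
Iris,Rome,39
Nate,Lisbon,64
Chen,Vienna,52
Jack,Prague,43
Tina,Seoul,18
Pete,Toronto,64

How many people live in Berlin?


Scanning city column for 'Berlin':
Total matches: 0

ANSWER: 0


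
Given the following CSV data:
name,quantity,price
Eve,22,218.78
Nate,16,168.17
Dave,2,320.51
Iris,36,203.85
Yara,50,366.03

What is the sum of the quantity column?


Values in 'quantity' column:
  Row 1: 22
  Row 2: 16
  Row 3: 2
  Row 4: 36
  Row 5: 50
Sum = 22 + 16 + 2 + 36 + 50 = 126

ANSWER: 126


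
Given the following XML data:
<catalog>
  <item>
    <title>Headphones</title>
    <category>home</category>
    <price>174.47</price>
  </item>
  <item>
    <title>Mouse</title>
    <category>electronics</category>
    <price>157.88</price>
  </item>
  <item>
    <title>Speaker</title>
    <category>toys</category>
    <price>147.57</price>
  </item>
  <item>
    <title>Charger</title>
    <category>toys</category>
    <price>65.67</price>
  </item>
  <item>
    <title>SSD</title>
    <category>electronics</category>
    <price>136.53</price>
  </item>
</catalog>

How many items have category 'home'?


Scanning <item> elements for <category>home</category>:
  Item 1: Headphones -> MATCH
Count: 1

ANSWER: 1


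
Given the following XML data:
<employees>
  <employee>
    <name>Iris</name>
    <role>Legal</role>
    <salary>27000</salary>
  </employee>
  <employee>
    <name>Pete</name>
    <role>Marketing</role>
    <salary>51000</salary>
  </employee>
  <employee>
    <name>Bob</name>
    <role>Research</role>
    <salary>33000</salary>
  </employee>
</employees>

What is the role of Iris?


Searching for <employee> with <name>Iris</name>
Found at position 1
<role>Legal</role>

ANSWER: Legal


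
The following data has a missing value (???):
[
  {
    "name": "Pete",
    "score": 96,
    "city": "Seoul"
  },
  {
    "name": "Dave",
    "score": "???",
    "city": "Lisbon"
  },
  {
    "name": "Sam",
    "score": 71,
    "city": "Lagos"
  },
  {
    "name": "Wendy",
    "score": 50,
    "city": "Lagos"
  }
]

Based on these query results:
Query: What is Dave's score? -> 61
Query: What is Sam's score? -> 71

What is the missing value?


The missing value is Dave's score
From query: Dave's score = 61

ANSWER: 61


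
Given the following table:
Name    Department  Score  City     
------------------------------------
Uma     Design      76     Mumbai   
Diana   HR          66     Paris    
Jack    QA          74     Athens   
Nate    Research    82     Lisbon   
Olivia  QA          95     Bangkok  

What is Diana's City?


Row 2: Diana
City = Paris

ANSWER: Paris


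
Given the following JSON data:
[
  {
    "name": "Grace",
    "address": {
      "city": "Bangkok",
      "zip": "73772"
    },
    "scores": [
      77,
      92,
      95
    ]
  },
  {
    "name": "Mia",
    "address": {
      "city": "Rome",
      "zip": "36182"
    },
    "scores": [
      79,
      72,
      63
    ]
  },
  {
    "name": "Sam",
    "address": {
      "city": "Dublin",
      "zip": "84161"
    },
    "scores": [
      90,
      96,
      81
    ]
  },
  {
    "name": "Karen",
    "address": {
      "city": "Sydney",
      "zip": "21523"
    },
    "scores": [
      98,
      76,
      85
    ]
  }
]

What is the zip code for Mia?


Path: records[1].address.zip
Value: 36182

ANSWER: 36182


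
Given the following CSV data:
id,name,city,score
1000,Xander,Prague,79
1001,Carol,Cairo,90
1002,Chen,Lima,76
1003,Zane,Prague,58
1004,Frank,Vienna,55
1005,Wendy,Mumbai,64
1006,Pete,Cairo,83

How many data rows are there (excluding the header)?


Counting rows (excluding header):
Header: id,name,city,score
Data rows: 7

ANSWER: 7


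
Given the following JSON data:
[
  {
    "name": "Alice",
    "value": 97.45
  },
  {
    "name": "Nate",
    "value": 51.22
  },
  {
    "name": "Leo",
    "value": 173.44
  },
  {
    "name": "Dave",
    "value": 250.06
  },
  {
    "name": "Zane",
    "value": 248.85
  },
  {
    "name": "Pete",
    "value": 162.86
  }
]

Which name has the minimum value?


Comparing values:
  Alice: 97.45
  Nate: 51.22
  Leo: 173.44
  Dave: 250.06
  Zane: 248.85
  Pete: 162.86
Minimum: Nate (51.22)

ANSWER: Nate


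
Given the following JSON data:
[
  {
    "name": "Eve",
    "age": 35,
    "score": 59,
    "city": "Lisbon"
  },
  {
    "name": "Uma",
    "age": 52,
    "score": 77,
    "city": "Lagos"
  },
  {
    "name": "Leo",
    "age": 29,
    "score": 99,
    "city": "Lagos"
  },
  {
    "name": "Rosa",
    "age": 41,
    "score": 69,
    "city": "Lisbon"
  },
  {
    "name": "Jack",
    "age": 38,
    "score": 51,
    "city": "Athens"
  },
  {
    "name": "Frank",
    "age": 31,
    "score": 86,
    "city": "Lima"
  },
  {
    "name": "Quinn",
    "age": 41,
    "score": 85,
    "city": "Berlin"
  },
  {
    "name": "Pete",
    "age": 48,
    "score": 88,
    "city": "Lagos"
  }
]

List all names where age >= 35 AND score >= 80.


Checking both conditions:
  Eve (age=35, score=59) -> no
  Uma (age=52, score=77) -> no
  Leo (age=29, score=99) -> no
  Rosa (age=41, score=69) -> no
  Jack (age=38, score=51) -> no
  Frank (age=31, score=86) -> no
  Quinn (age=41, score=85) -> YES
  Pete (age=48, score=88) -> YES


ANSWER: Quinn, Pete


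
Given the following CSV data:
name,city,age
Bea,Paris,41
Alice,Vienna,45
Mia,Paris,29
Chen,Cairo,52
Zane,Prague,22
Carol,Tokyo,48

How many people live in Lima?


Scanning city column for 'Lima':
Total matches: 0

ANSWER: 0


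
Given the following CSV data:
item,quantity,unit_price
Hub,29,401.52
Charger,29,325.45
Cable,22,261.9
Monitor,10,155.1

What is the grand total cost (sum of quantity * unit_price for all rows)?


Computing row totals:
  Hub: 29 * 401.52 = 11644.08
  Charger: 29 * 325.45 = 9438.05
  Cable: 22 * 261.9 = 5761.8
  Monitor: 10 * 155.1 = 1551.0
Grand total = 11644.08 + 9438.05 + 5761.8 + 1551.0 = 28394.93

ANSWER: 28394.93


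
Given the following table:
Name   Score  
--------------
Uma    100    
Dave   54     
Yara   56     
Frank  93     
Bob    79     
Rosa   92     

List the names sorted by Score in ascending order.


Sorting by Score (ascending):
  Dave: 54
  Yara: 56
  Bob: 79
  Rosa: 92
  Frank: 93
  Uma: 100


ANSWER: Dave, Yara, Bob, Rosa, Frank, Uma


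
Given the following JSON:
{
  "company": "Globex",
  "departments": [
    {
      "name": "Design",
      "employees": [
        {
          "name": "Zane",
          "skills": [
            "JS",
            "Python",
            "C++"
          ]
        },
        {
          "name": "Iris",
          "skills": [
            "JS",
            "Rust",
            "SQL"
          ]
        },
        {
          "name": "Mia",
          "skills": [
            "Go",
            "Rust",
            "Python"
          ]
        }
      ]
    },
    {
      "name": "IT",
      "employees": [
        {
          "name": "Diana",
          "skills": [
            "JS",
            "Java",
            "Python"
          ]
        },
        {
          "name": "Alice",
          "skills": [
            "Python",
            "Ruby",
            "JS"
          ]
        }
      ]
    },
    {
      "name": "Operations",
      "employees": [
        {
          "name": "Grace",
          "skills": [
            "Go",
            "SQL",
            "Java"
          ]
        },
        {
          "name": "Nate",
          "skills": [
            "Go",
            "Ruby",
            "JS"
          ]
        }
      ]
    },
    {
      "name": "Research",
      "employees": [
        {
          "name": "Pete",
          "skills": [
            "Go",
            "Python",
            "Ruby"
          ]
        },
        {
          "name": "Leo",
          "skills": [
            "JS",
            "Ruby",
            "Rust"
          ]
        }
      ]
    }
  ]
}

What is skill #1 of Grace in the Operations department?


Path: departments[2].employees[0].skills[0]
Value: Go

ANSWER: Go


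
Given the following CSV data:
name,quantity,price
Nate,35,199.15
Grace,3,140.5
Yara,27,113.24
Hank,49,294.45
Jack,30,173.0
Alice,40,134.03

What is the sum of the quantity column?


Values in 'quantity' column:
  Row 1: 35
  Row 2: 3
  Row 3: 27
  Row 4: 49
  Row 5: 30
  Row 6: 40
Sum = 35 + 3 + 27 + 49 + 30 + 40 = 184

ANSWER: 184


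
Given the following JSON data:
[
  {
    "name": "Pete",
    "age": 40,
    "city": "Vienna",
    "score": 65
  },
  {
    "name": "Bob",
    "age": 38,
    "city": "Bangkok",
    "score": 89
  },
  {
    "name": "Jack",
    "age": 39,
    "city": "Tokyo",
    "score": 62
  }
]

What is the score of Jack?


Looking up record where name = Jack
Record index: 2
Field 'score' = 62

ANSWER: 62


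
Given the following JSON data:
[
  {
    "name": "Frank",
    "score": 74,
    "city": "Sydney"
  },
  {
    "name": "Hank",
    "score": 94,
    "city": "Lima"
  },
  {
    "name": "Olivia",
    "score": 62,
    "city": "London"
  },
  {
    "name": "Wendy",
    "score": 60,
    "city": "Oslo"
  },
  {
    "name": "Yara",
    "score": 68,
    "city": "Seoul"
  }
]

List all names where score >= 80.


Filtering records where score >= 80:
  Frank (score=74) -> no
  Hank (score=94) -> YES
  Olivia (score=62) -> no
  Wendy (score=60) -> no
  Yara (score=68) -> no


ANSWER: Hank


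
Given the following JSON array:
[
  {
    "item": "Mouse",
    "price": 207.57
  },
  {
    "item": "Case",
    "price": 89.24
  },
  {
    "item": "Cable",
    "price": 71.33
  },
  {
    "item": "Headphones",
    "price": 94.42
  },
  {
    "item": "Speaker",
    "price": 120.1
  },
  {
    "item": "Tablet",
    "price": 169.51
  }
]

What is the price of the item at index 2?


Array index 2 -> Cable
price = 71.33

ANSWER: 71.33


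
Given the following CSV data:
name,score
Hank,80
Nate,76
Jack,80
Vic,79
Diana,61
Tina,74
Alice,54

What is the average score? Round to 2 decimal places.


Scores: 80, 76, 80, 79, 61, 74, 54
Sum = 504
Count = 7
Average = 504 / 7 = 72.00

ANSWER: 72.00


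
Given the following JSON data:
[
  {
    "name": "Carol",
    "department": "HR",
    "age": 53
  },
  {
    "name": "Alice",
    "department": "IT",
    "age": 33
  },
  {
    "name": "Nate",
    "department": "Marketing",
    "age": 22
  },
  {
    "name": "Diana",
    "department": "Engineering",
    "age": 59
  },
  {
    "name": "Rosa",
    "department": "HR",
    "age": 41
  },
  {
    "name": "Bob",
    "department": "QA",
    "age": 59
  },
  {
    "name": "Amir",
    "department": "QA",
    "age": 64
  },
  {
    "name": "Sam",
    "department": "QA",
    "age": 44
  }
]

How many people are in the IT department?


Scanning records for department = IT
  Record 1: Alice
Count: 1

ANSWER: 1


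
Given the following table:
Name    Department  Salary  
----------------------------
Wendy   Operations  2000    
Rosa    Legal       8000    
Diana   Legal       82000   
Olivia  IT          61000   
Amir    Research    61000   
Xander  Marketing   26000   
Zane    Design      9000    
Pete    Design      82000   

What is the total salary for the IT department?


IT department members:
  Olivia: 61000
Total = 61000 = 61000

ANSWER: 61000


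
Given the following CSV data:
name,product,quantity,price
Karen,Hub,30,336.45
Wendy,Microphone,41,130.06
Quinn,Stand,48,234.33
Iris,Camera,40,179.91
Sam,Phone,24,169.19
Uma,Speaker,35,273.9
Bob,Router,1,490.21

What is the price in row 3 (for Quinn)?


Row 3: Quinn
Column 'price' = 234.33

ANSWER: 234.33


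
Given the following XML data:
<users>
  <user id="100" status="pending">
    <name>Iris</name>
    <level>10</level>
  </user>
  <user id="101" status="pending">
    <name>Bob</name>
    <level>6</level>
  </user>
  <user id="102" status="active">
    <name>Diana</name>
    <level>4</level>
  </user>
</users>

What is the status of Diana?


Finding user with name = Diana
user id="102" status="active"

ANSWER: active


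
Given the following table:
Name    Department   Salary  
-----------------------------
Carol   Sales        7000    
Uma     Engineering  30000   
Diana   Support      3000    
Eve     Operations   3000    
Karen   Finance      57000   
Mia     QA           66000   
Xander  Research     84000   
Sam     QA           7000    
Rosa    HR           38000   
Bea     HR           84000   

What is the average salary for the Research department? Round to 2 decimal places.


Research department members:
  Xander: 84000
Sum = 84000
Count = 1
Average = 84000 / 1 = 84000.00

ANSWER: 84000.00


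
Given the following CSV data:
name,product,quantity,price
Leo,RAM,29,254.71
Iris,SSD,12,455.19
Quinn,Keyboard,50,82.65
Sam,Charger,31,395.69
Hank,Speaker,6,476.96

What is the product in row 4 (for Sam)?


Row 4: Sam
Column 'product' = Charger

ANSWER: Charger


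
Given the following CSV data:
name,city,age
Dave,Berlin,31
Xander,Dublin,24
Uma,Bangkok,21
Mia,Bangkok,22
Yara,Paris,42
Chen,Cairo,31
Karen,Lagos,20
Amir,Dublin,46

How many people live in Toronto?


Scanning city column for 'Toronto':
Total matches: 0

ANSWER: 0


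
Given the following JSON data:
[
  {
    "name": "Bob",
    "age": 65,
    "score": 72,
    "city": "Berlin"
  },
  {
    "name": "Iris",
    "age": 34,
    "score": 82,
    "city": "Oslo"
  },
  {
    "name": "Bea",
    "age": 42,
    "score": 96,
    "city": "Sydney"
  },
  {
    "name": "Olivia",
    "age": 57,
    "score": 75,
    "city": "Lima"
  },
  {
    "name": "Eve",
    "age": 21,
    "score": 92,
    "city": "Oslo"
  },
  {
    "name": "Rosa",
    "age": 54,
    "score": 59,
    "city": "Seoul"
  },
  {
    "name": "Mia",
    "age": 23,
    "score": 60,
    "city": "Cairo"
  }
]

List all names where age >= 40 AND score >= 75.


Checking both conditions:
  Bob (age=65, score=72) -> no
  Iris (age=34, score=82) -> no
  Bea (age=42, score=96) -> YES
  Olivia (age=57, score=75) -> YES
  Eve (age=21, score=92) -> no
  Rosa (age=54, score=59) -> no
  Mia (age=23, score=60) -> no


ANSWER: Bea, Olivia


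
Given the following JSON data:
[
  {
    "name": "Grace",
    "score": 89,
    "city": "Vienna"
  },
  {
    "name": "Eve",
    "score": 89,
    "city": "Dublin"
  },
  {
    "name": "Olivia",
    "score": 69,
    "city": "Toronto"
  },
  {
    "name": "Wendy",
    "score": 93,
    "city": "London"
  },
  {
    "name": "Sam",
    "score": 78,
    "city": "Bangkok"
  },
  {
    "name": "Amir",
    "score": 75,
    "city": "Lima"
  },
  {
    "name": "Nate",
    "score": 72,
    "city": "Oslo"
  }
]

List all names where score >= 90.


Filtering records where score >= 90:
  Grace (score=89) -> no
  Eve (score=89) -> no
  Olivia (score=69) -> no
  Wendy (score=93) -> YES
  Sam (score=78) -> no
  Amir (score=75) -> no
  Nate (score=72) -> no


ANSWER: Wendy


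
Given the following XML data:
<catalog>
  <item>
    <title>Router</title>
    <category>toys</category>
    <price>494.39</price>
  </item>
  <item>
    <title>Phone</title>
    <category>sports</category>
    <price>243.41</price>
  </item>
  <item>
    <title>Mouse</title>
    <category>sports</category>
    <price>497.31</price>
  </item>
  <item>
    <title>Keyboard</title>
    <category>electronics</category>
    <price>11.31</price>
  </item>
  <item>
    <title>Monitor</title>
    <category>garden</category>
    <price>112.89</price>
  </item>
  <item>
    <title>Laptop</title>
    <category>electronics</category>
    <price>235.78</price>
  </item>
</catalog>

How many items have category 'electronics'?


Scanning <item> elements for <category>electronics</category>:
  Item 4: Keyboard -> MATCH
  Item 6: Laptop -> MATCH
Count: 2

ANSWER: 2


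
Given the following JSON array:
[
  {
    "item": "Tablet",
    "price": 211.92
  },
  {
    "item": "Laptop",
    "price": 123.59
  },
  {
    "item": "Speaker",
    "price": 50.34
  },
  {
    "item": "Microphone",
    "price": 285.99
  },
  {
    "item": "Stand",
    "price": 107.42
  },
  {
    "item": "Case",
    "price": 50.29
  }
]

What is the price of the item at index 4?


Array index 4 -> Stand
price = 107.42

ANSWER: 107.42


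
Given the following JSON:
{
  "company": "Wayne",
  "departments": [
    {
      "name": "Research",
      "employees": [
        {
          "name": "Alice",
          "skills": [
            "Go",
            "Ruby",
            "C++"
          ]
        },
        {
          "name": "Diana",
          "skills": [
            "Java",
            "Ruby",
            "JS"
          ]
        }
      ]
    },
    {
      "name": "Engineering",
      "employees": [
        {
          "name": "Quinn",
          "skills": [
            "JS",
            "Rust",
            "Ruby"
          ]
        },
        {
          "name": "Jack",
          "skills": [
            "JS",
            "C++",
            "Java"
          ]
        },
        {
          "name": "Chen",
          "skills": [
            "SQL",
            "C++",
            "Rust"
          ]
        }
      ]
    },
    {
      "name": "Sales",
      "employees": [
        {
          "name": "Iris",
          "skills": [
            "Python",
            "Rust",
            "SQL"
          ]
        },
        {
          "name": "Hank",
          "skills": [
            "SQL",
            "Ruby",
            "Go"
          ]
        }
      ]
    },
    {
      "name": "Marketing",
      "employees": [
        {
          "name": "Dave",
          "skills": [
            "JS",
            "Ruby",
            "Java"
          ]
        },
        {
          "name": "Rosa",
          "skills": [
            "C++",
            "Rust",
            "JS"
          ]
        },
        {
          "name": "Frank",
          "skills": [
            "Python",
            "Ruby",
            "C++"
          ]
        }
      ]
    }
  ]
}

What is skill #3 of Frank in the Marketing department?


Path: departments[3].employees[2].skills[2]
Value: C++

ANSWER: C++


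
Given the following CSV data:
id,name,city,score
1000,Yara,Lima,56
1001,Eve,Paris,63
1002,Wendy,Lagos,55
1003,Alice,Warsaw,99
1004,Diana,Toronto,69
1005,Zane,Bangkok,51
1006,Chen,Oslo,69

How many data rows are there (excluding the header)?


Counting rows (excluding header):
Header: id,name,city,score
Data rows: 7

ANSWER: 7


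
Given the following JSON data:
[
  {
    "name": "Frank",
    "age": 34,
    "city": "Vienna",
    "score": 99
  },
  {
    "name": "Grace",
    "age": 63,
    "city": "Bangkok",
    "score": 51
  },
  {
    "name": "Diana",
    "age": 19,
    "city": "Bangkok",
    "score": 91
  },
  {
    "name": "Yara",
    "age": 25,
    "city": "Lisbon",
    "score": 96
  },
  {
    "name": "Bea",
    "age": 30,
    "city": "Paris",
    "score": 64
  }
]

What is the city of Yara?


Looking up record where name = Yara
Record index: 3
Field 'city' = Lisbon

ANSWER: Lisbon


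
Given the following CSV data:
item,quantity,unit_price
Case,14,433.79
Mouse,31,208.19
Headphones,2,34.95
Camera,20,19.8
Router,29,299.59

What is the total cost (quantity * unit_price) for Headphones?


Row: Headphones
quantity = 2
unit_price = 34.95
total = 2 * 34.95 = 69.9

ANSWER: 69.9


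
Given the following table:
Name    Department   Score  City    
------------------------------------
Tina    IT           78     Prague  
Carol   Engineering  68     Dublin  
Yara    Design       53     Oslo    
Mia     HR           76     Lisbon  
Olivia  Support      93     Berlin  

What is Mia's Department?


Row 4: Mia
Department = HR

ANSWER: HR


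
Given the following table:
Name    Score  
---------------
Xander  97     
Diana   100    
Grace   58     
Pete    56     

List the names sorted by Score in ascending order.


Sorting by Score (ascending):
  Pete: 56
  Grace: 58
  Xander: 97
  Diana: 100


ANSWER: Pete, Grace, Xander, Diana


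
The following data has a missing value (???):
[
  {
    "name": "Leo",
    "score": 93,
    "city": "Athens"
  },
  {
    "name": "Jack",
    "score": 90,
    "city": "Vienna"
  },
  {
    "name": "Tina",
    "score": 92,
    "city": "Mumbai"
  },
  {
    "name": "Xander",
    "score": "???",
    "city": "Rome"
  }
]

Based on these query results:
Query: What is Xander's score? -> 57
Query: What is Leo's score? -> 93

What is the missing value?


The missing value is Xander's score
From query: Xander's score = 57

ANSWER: 57


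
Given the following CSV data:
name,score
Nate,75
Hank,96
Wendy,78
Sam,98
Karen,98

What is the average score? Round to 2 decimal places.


Scores: 75, 96, 78, 98, 98
Sum = 445
Count = 5
Average = 445 / 5 = 89.00

ANSWER: 89.00


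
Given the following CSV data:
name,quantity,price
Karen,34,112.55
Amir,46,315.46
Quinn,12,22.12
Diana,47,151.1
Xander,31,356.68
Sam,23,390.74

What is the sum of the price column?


Values in 'price' column:
  Row 1: 112.55
  Row 2: 315.46
  Row 3: 22.12
  Row 4: 151.1
  Row 5: 356.68
  Row 6: 390.74
Sum = 112.55 + 315.46 + 22.12 + 151.1 + 356.68 + 390.74 = 1348.65

ANSWER: 1348.65


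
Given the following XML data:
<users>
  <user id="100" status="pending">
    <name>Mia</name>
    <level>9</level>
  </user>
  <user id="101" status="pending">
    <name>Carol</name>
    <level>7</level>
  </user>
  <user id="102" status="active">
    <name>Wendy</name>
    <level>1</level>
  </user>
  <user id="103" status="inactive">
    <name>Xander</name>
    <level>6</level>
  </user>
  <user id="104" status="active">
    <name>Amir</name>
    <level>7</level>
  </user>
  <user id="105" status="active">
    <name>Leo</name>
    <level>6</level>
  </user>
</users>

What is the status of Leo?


Finding user with name = Leo
user id="105" status="active"

ANSWER: active


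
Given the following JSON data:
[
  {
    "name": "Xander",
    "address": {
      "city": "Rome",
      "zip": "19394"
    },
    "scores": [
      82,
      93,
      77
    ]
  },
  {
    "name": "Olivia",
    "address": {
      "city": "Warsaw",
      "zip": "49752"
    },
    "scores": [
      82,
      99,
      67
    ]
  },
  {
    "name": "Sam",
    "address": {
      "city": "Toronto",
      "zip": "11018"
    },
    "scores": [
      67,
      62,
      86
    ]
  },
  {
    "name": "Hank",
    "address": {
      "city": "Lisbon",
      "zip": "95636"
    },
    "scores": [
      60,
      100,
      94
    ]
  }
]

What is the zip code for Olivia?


Path: records[1].address.zip
Value: 49752

ANSWER: 49752


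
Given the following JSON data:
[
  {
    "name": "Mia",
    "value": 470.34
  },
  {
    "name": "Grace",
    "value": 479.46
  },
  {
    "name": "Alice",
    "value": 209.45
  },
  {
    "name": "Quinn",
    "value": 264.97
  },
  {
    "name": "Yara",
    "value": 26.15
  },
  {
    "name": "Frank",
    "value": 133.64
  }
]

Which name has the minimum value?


Comparing values:
  Mia: 470.34
  Grace: 479.46
  Alice: 209.45
  Quinn: 264.97
  Yara: 26.15
  Frank: 133.64
Minimum: Yara (26.15)

ANSWER: Yara


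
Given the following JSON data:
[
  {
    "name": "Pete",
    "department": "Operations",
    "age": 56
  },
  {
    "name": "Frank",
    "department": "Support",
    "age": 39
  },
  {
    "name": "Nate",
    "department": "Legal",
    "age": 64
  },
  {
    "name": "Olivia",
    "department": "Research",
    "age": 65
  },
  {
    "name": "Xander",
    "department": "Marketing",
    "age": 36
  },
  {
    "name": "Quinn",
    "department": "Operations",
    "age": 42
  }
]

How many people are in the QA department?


Scanning records for department = QA
  No matches found
Count: 0

ANSWER: 0


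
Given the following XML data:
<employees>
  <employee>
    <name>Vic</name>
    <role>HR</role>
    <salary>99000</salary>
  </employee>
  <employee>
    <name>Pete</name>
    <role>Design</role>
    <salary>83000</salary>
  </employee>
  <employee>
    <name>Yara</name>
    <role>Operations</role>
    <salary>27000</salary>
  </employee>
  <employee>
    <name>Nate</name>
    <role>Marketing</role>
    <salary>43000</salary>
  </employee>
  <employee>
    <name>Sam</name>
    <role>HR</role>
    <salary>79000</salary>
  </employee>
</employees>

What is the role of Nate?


Searching for <employee> with <name>Nate</name>
Found at position 4
<role>Marketing</role>

ANSWER: Marketing


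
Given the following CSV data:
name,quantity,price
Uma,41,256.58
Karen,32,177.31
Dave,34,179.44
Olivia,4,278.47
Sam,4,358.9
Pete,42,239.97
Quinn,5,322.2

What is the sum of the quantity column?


Values in 'quantity' column:
  Row 1: 41
  Row 2: 32
  Row 3: 34
  Row 4: 4
  Row 5: 4
  Row 6: 42
  Row 7: 5
Sum = 41 + 32 + 34 + 4 + 4 + 42 + 5 = 162

ANSWER: 162


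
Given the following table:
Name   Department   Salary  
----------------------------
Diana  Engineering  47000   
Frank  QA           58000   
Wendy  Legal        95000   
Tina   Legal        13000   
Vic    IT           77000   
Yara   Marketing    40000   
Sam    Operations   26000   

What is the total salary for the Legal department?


Legal department members:
  Wendy: 95000
  Tina: 13000
Total = 95000 + 13000 = 108000

ANSWER: 108000


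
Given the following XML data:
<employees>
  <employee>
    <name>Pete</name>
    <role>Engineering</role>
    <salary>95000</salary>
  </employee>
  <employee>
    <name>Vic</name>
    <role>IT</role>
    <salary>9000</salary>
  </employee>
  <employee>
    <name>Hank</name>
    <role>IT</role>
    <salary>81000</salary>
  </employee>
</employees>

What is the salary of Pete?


Searching for <employee> with <name>Pete</name>
Found at position 1
<salary>95000</salary>

ANSWER: 95000


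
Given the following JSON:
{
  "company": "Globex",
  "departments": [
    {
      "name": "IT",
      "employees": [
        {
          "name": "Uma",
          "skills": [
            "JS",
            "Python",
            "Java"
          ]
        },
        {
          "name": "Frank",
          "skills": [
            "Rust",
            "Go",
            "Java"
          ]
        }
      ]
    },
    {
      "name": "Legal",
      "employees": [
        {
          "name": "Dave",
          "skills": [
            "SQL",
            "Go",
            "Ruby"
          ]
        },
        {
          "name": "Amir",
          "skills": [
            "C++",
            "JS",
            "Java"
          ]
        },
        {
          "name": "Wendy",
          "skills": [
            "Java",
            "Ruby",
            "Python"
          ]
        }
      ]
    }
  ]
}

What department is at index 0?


Path: departments[0].name
Value: IT

ANSWER: IT


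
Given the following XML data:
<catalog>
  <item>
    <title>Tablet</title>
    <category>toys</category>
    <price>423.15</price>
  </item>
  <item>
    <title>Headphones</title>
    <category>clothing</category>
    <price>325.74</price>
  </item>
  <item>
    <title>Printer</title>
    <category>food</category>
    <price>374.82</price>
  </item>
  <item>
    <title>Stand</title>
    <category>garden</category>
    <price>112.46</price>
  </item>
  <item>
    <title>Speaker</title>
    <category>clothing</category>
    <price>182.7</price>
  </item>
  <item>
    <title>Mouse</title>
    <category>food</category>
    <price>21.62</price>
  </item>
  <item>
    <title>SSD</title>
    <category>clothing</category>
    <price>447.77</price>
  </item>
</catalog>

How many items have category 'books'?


Scanning <item> elements for <category>books</category>:
Count: 0

ANSWER: 0


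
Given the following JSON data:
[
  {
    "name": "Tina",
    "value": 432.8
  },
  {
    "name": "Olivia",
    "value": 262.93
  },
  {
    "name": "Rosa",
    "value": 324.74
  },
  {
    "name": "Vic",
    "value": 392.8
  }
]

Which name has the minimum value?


Comparing values:
  Tina: 432.8
  Olivia: 262.93
  Rosa: 324.74
  Vic: 392.8
Minimum: Olivia (262.93)

ANSWER: Olivia


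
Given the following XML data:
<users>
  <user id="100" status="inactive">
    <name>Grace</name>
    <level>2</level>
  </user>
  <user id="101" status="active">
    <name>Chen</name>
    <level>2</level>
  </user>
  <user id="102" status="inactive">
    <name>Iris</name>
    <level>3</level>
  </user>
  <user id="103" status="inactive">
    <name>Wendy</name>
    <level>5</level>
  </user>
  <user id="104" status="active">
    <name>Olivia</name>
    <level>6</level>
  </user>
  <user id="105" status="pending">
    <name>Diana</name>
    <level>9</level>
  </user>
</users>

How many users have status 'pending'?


Counting users with status='pending':
  Diana (id=105) -> MATCH
Count: 1

ANSWER: 1


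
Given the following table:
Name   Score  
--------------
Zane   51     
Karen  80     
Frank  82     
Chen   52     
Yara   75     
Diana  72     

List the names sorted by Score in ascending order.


Sorting by Score (ascending):
  Zane: 51
  Chen: 52
  Diana: 72
  Yara: 75
  Karen: 80
  Frank: 82


ANSWER: Zane, Chen, Diana, Yara, Karen, Frank


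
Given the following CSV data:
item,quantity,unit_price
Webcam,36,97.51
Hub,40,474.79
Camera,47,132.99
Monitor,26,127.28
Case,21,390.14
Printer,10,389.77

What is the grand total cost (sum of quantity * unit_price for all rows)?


Computing row totals:
  Webcam: 36 * 97.51 = 3510.36
  Hub: 40 * 474.79 = 18991.6
  Camera: 47 * 132.99 = 6250.53
  Monitor: 26 * 127.28 = 3309.28
  Case: 21 * 390.14 = 8192.94
  Printer: 10 * 389.77 = 3897.7
Grand total = 3510.36 + 18991.6 + 6250.53 + 3309.28 + 8192.94 + 3897.7 = 44152.41

ANSWER: 44152.41


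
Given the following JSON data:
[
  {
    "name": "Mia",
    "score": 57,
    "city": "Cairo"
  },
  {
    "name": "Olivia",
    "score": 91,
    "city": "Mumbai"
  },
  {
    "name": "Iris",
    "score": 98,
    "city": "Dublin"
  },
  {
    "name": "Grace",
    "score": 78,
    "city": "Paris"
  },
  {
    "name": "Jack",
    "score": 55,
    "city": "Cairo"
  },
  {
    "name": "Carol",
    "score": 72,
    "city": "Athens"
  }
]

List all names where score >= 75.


Filtering records where score >= 75:
  Mia (score=57) -> no
  Olivia (score=91) -> YES
  Iris (score=98) -> YES
  Grace (score=78) -> YES
  Jack (score=55) -> no
  Carol (score=72) -> no


ANSWER: Olivia, Iris, Grace


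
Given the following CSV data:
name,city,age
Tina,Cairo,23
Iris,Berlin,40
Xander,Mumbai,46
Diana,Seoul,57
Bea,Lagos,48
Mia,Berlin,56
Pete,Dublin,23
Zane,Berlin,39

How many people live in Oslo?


Scanning city column for 'Oslo':
Total matches: 0

ANSWER: 0


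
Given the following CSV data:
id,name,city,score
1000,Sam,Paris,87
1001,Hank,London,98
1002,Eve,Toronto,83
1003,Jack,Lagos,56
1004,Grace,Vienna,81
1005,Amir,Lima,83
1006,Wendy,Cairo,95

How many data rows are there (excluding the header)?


Counting rows (excluding header):
Header: id,name,city,score
Data rows: 7

ANSWER: 7


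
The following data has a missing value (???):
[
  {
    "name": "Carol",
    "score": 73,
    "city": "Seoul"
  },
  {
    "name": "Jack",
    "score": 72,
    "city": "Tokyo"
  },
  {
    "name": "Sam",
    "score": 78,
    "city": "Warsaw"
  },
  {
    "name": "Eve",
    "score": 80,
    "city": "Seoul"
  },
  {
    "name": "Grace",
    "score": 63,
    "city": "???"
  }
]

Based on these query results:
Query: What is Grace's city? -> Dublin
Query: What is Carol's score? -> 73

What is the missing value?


The missing value is Grace's city
From query: Grace's city = Dublin

ANSWER: Dublin


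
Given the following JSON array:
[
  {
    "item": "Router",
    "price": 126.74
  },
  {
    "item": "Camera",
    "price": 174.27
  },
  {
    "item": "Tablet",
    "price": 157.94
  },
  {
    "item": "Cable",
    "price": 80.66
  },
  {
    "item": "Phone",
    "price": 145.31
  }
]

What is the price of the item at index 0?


Array index 0 -> Router
price = 126.74

ANSWER: 126.74


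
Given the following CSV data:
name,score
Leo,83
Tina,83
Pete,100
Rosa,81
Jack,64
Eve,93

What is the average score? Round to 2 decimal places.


Scores: 83, 83, 100, 81, 64, 93
Sum = 504
Count = 6
Average = 504 / 6 = 84.00

ANSWER: 84.00


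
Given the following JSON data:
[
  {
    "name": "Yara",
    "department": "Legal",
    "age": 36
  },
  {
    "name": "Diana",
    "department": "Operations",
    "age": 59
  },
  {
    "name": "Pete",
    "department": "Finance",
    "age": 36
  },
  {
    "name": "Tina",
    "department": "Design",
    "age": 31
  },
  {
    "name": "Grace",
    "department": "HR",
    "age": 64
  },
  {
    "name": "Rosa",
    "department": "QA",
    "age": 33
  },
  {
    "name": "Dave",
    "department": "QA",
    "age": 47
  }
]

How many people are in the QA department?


Scanning records for department = QA
  Record 5: Rosa
  Record 6: Dave
Count: 2

ANSWER: 2


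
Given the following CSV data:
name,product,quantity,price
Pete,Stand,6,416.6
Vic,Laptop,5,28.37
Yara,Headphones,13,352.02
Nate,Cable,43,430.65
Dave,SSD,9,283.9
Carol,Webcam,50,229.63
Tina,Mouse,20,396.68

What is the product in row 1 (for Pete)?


Row 1: Pete
Column 'product' = Stand

ANSWER: Stand


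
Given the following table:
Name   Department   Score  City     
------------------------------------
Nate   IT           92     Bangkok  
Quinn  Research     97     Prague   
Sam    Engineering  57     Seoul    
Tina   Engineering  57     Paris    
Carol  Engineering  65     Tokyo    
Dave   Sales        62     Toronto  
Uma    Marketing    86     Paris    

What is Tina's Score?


Row 4: Tina
Score = 57

ANSWER: 57


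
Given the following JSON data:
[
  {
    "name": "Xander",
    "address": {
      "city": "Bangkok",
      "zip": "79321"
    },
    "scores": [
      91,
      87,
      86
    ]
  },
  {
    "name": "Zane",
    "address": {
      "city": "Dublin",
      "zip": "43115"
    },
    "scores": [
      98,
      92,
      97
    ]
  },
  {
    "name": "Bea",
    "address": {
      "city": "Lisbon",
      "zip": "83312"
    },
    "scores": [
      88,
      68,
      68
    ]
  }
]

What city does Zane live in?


Path: records[1].address.city
Value: Dublin

ANSWER: Dublin


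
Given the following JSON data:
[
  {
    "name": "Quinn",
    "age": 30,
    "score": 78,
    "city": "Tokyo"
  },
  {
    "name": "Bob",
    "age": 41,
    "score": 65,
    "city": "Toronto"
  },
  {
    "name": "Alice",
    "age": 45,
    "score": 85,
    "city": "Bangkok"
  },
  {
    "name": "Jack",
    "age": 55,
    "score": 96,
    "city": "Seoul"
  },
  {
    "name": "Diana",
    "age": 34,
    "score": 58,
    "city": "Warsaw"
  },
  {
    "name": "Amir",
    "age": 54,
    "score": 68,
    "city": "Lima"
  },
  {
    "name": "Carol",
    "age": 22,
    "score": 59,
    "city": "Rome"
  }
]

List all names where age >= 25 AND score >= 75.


Checking both conditions:
  Quinn (age=30, score=78) -> YES
  Bob (age=41, score=65) -> no
  Alice (age=45, score=85) -> YES
  Jack (age=55, score=96) -> YES
  Diana (age=34, score=58) -> no
  Amir (age=54, score=68) -> no
  Carol (age=22, score=59) -> no


ANSWER: Quinn, Alice, Jack


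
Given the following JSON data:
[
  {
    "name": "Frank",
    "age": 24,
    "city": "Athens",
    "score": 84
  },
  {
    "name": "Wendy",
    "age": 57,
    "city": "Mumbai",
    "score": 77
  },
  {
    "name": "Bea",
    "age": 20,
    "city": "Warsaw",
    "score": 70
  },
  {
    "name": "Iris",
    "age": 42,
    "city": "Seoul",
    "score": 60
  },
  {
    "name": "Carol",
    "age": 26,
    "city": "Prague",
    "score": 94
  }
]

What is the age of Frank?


Looking up record where name = Frank
Record index: 0
Field 'age' = 24

ANSWER: 24


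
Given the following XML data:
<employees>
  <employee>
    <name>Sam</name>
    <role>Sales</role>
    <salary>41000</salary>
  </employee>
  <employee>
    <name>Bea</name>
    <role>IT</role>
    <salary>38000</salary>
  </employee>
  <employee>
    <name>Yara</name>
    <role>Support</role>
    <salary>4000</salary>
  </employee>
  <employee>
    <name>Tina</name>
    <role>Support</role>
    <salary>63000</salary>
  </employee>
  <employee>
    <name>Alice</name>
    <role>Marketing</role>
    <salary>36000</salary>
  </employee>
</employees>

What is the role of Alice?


Searching for <employee> with <name>Alice</name>
Found at position 5
<role>Marketing</role>

ANSWER: Marketing


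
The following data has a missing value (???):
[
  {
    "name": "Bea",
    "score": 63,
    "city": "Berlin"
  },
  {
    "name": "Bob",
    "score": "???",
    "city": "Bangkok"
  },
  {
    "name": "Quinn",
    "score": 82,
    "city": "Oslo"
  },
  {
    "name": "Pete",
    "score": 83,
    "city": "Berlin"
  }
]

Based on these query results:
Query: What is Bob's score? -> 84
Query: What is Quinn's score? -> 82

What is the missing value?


The missing value is Bob's score
From query: Bob's score = 84

ANSWER: 84


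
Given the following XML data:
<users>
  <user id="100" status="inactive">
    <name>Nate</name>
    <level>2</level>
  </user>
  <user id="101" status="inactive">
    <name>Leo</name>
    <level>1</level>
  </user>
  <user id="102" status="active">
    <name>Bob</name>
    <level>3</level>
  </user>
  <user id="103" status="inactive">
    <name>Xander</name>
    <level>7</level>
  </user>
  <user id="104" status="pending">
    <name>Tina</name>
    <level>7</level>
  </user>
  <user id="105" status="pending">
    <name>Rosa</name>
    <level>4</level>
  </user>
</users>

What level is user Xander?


Finding user: Xander
<level>7</level>

ANSWER: 7


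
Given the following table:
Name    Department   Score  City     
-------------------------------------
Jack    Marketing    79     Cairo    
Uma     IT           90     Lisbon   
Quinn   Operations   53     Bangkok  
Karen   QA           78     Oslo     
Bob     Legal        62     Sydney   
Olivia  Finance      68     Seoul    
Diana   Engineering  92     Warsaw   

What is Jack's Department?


Row 1: Jack
Department = Marketing

ANSWER: Marketing


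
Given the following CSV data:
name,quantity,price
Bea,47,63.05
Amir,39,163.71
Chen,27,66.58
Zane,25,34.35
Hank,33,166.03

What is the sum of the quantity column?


Values in 'quantity' column:
  Row 1: 47
  Row 2: 39
  Row 3: 27
  Row 4: 25
  Row 5: 33
Sum = 47 + 39 + 27 + 25 + 33 = 171

ANSWER: 171
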